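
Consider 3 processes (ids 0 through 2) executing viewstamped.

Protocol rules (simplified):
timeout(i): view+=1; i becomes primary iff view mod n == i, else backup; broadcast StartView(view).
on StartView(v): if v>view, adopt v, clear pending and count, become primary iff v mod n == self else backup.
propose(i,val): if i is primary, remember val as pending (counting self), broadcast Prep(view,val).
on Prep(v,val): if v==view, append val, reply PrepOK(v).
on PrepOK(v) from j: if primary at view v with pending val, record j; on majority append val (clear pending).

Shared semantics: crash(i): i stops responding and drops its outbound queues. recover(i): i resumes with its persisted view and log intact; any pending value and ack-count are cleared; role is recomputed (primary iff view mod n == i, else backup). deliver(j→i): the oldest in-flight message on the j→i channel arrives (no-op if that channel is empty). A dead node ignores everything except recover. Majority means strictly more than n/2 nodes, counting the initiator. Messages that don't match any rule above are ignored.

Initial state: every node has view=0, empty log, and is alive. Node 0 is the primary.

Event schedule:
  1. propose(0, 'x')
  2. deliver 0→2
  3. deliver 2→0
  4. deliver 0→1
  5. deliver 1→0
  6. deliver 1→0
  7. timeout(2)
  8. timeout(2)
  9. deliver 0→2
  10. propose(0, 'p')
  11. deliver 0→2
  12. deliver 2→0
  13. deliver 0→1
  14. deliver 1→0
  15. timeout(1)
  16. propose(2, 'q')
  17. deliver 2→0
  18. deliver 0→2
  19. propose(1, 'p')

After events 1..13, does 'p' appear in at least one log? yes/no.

yes

step 1 propose(0,'x'): —
step 2 deliver 0→2: 2={back,v=0,log=x}
step 3 deliver 2→0: 0={prim,v=0,log=x}
step 4 deliver 0→1: 1={back,v=0,log=x}
step 5 deliver 1→0: —
step 6 deliver 1→0: —
step 7 timeout(2): 2={back,v=1,log=x}
step 8 timeout(2): 2={prim,v=2,log=x}
step 9 deliver 0→2: —
step 10 propose(0,'p'): —
step 11 deliver 0→2: —
step 12 deliver 2→0: 0={back,v=1,log=x}
step 13 deliver 0→1: 1={back,v=0,log=x,p}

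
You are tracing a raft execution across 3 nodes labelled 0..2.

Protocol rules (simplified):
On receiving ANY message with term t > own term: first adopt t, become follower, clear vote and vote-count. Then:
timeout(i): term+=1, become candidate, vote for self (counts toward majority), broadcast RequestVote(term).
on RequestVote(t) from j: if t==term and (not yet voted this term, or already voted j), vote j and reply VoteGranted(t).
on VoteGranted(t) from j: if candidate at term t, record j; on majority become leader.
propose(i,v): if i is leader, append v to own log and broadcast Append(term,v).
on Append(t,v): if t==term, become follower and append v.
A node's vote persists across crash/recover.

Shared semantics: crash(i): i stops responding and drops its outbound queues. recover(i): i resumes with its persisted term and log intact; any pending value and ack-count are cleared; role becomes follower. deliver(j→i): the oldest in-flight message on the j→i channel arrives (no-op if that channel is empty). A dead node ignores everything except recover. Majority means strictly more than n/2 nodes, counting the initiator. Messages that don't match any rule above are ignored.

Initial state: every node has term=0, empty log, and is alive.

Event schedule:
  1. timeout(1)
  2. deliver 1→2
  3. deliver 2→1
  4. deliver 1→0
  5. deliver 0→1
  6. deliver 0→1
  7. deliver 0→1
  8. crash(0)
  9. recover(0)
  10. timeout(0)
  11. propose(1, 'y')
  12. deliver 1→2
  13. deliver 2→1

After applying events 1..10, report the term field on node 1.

1

1. timeout(1):  <1:cand t1 ->
2. deliver 1→2:  <2:foll t1 ->
3. deliver 2→1:  <1:lead t1 ->
4. deliver 1→0:  <0:foll t1 ->
5. deliver 0→1:  nop
6. deliver 0→1:  nop
7. deliver 0→1:  nop
8. crash(0):  <0:✗foll t1 ->
9. recover(0):  <0:foll t1 ->
10. timeout(0):  <0:cand t2 ->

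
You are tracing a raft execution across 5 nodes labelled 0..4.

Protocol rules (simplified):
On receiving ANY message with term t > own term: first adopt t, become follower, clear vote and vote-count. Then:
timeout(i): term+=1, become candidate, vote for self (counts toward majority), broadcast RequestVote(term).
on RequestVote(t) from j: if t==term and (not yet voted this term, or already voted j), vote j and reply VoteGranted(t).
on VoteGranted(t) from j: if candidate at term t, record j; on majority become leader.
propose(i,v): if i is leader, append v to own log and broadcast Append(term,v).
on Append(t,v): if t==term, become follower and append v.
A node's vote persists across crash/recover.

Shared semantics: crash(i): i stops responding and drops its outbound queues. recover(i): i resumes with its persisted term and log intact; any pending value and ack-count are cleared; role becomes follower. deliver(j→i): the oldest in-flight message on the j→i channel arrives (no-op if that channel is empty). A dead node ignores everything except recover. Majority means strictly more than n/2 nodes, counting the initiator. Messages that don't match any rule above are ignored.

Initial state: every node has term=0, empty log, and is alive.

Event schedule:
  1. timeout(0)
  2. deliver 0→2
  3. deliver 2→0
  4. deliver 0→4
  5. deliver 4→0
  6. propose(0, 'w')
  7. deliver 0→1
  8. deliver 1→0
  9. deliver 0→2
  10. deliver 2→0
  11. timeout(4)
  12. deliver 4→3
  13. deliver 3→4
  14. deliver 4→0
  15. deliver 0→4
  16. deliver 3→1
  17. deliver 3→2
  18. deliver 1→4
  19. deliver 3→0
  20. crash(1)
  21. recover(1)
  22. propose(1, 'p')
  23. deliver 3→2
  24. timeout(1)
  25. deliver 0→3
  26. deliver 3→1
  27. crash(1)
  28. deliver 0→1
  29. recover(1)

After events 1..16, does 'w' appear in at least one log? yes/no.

yes

e1 timeout(0): 0[cand,t=1,-]
e2 deliver 0→2: 2[foll,t=1,-]
e3 deliver 2→0: ·
e4 deliver 0→4: 4[foll,t=1,-]
e5 deliver 4→0: 0[lead,t=1,-]
e6 propose(0,'w'): 0[lead,t=1,w]
e7 deliver 0→1: 1[foll,t=1,-]
e8 deliver 1→0: ·
e9 deliver 0→2: 2[foll,t=1,w]
e10 deliver 2→0: ·
e11 timeout(4): 4[cand,t=2,-]
e12 deliver 4→3: 3[foll,t=2,-]
e13 deliver 3→4: ·
e14 deliver 4→0: 0[foll,t=2,w]
e15 deliver 0→4: ·
e16 deliver 3→1: ·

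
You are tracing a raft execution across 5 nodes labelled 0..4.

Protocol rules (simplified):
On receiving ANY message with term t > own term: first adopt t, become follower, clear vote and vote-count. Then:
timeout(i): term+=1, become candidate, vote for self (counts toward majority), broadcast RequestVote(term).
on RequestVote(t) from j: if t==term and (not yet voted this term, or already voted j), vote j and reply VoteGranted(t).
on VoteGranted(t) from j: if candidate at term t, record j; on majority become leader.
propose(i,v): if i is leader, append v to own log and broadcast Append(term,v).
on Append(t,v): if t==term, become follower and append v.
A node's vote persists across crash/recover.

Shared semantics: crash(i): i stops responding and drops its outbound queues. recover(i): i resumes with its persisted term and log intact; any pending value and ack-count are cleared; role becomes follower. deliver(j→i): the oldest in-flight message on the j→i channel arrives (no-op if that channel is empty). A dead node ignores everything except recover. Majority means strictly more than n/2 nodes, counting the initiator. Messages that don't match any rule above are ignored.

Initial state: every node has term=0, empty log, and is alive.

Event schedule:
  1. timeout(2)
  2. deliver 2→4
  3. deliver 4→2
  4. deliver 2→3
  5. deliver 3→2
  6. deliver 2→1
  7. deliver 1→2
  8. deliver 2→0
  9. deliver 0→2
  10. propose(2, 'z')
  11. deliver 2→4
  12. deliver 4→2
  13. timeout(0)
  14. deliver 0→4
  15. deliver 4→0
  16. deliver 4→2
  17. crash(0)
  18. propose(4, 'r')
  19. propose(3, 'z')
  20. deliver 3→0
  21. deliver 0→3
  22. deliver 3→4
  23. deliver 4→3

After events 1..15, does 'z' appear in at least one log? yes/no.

step 1 timeout(2): 2={cand,t=1,log=-}
step 2 deliver 2→4: 4={foll,t=1,log=-}
step 3 deliver 4→2: —
step 4 deliver 2→3: 3={foll,t=1,log=-}
step 5 deliver 3→2: 2={lead,t=1,log=-}
step 6 deliver 2→1: 1={foll,t=1,log=-}
step 7 deliver 1→2: —
step 8 deliver 2→0: 0={foll,t=1,log=-}
step 9 deliver 0→2: —
step 10 propose(2,'z'): 2={lead,t=1,log=z}
step 11 deliver 2→4: 4={foll,t=1,log=z}
step 12 deliver 4→2: —
step 13 timeout(0): 0={cand,t=2,log=-}
step 14 deliver 0→4: 4={foll,t=2,log=z}
step 15 deliver 4→0: —

yes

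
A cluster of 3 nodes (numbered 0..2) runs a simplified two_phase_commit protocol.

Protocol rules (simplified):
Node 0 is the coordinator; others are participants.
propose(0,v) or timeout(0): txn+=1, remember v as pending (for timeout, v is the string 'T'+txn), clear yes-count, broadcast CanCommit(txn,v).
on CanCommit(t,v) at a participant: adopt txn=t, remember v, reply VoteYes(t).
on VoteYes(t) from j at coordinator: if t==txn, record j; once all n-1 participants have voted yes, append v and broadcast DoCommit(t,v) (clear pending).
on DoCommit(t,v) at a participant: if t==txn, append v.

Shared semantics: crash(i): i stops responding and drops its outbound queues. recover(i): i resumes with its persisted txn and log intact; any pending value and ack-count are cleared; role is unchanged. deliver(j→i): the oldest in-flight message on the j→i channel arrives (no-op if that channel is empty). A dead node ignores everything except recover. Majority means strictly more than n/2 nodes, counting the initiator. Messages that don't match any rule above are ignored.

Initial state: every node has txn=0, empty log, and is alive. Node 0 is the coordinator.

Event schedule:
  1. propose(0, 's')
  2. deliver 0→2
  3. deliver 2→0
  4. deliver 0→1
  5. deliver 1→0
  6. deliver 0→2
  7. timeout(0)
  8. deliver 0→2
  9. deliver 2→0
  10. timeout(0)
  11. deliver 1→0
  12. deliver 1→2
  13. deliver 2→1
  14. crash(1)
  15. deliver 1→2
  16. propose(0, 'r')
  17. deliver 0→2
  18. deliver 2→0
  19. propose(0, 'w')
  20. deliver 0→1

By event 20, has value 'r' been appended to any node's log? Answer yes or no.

no

step 1 propose(0,'s'): 0={coor,t=1,log=-}
step 2 deliver 0→2: 2={part,t=1,log=-}
step 3 deliver 2→0: —
step 4 deliver 0→1: 1={part,t=1,log=-}
step 5 deliver 1→0: 0={coor,t=1,log=s}
step 6 deliver 0→2: 2={part,t=1,log=s}
step 7 timeout(0): 0={coor,t=2,log=s}
step 8 deliver 0→2: 2={part,t=2,log=s}
step 9 deliver 2→0: —
step 10 timeout(0): 0={coor,t=3,log=s}
step 11 deliver 1→0: —
step 12 deliver 1→2: —
step 13 deliver 2→1: —
step 14 crash(1): 1={✗part,t=1,log=-}
step 15 deliver 1→2: —
step 16 propose(0,'r'): 0={coor,t=4,log=s}
step 17 deliver 0→2: 2={part,t=3,log=s}
step 18 deliver 2→0: —
step 19 propose(0,'w'): 0={coor,t=5,log=s}
step 20 deliver 0→1: —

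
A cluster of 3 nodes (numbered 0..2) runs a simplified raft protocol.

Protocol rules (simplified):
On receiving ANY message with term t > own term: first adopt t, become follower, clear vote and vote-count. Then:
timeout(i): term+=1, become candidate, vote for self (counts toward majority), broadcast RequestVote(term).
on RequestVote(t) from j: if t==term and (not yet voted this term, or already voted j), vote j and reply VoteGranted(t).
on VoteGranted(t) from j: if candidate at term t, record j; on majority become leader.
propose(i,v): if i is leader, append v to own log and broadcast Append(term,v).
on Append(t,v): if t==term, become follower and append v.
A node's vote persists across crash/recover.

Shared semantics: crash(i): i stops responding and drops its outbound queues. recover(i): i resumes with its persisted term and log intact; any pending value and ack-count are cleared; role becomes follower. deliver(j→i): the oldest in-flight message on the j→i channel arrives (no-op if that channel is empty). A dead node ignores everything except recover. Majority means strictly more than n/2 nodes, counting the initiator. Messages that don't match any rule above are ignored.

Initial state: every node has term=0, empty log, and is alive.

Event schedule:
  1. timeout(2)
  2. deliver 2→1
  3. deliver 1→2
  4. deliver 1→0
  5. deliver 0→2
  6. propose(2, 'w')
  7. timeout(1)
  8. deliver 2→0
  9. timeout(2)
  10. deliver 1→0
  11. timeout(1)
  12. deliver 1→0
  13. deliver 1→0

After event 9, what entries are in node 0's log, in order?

step 1 timeout(2): 2={cand,t=1,log=-}
step 2 deliver 2→1: 1={foll,t=1,log=-}
step 3 deliver 1→2: 2={lead,t=1,log=-}
step 4 deliver 1→0: —
step 5 deliver 0→2: —
step 6 propose(2,'w'): 2={lead,t=1,log=w}
step 7 timeout(1): 1={cand,t=2,log=-}
step 8 deliver 2→0: 0={foll,t=1,log=-}
step 9 timeout(2): 2={cand,t=2,log=w}

empty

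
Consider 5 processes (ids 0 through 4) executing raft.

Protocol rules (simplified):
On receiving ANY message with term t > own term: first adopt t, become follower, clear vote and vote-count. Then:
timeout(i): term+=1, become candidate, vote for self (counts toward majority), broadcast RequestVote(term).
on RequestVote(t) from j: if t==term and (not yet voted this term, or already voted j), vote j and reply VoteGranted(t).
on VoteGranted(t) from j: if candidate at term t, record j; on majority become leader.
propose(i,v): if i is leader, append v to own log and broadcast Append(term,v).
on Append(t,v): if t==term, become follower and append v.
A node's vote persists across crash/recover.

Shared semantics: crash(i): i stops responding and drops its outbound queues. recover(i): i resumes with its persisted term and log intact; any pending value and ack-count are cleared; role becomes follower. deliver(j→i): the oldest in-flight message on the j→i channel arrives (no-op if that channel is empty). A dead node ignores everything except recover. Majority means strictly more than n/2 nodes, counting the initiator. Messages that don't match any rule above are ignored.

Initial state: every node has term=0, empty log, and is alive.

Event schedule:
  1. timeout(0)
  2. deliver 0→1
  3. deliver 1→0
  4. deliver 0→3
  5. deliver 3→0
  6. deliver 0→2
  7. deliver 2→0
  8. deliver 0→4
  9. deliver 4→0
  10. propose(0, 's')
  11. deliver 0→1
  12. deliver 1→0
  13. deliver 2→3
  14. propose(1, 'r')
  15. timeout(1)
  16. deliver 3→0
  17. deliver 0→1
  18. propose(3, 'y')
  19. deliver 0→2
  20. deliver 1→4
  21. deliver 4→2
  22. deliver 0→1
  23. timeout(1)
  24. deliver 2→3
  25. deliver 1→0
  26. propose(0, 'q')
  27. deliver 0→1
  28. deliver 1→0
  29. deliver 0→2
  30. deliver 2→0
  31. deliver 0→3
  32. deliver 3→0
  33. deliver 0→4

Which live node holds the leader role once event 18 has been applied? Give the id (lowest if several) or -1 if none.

0

[1] timeout(0) → N0(cand t1 [-])
[2] deliver 0→1 → N1(foll t1 [-])
[3] deliver 1→0 → ∅
[4] deliver 0→3 → N3(foll t1 [-])
[5] deliver 3→0 → N0(lead t1 [-])
[6] deliver 0→2 → N2(foll t1 [-])
[7] deliver 2→0 → ∅
[8] deliver 0→4 → N4(foll t1 [-])
[9] deliver 4→0 → ∅
[10] propose(0,'s') → N0(lead t1 [s])
[11] deliver 0→1 → N1(foll t1 [s])
[12] deliver 1→0 → ∅
[13] deliver 2→3 → ∅
[14] propose(1,'r') → ∅
[15] timeout(1) → N1(cand t2 [s])
[16] deliver 3→0 → ∅
[17] deliver 0→1 → ∅
[18] propose(3,'y') → ∅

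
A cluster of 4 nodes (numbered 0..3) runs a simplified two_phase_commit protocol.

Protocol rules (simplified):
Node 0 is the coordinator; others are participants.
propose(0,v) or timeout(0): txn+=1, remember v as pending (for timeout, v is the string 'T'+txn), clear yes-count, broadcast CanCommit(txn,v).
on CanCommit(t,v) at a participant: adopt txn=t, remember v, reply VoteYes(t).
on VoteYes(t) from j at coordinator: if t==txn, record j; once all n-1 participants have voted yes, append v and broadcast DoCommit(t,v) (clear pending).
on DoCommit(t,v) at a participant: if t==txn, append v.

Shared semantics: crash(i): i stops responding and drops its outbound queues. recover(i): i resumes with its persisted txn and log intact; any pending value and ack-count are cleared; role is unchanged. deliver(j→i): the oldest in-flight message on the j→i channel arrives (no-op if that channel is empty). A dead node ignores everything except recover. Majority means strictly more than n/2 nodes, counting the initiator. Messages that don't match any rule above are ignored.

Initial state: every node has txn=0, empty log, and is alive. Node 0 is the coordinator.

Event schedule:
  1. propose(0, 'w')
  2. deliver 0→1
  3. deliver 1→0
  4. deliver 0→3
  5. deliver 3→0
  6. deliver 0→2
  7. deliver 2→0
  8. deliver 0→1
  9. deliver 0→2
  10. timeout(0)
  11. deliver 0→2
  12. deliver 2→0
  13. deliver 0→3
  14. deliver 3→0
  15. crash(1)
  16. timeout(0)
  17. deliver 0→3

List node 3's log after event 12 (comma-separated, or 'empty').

empty

[1] propose(0,'w') → N0(coor t1 [-])
[2] deliver 0→1 → N1(part t1 [-])
[3] deliver 1→0 → ∅
[4] deliver 0→3 → N3(part t1 [-])
[5] deliver 3→0 → ∅
[6] deliver 0→2 → N2(part t1 [-])
[7] deliver 2→0 → N0(coor t1 [w])
[8] deliver 0→1 → N1(part t1 [w])
[9] deliver 0→2 → N2(part t1 [w])
[10] timeout(0) → N0(coor t2 [w])
[11] deliver 0→2 → N2(part t2 [w])
[12] deliver 2→0 → ∅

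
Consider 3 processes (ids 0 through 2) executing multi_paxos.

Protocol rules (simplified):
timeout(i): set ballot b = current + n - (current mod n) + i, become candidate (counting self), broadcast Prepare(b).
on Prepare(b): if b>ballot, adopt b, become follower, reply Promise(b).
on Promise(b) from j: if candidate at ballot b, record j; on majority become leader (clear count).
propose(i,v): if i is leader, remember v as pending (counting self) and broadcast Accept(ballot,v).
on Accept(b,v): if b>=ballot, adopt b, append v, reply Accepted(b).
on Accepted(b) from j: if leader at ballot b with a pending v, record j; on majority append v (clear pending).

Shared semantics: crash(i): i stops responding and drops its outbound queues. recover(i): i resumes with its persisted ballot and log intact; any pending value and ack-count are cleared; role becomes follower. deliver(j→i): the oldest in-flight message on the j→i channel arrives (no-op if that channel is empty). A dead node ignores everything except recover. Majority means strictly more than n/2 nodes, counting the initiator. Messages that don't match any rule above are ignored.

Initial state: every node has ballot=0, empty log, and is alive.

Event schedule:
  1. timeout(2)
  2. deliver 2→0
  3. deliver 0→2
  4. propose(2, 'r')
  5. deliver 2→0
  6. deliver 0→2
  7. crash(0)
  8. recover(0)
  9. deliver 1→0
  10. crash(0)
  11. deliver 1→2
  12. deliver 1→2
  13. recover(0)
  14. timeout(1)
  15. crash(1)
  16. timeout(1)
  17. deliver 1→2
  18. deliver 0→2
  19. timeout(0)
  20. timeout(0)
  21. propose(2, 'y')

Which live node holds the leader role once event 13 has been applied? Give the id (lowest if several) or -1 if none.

2

step 1 timeout(2): 2={cand,b=5,log=-}
step 2 deliver 2→0: 0={foll,b=5,log=-}
step 3 deliver 0→2: 2={lead,b=5,log=-}
step 4 propose(2,'r'): —
step 5 deliver 2→0: 0={foll,b=5,log=r}
step 6 deliver 0→2: 2={lead,b=5,log=r}
step 7 crash(0): 0={✗foll,b=5,log=r}
step 8 recover(0): 0={foll,b=5,log=r}
step 9 deliver 1→0: —
step 10 crash(0): 0={✗foll,b=5,log=r}
step 11 deliver 1→2: —
step 12 deliver 1→2: —
step 13 recover(0): 0={foll,b=5,log=r}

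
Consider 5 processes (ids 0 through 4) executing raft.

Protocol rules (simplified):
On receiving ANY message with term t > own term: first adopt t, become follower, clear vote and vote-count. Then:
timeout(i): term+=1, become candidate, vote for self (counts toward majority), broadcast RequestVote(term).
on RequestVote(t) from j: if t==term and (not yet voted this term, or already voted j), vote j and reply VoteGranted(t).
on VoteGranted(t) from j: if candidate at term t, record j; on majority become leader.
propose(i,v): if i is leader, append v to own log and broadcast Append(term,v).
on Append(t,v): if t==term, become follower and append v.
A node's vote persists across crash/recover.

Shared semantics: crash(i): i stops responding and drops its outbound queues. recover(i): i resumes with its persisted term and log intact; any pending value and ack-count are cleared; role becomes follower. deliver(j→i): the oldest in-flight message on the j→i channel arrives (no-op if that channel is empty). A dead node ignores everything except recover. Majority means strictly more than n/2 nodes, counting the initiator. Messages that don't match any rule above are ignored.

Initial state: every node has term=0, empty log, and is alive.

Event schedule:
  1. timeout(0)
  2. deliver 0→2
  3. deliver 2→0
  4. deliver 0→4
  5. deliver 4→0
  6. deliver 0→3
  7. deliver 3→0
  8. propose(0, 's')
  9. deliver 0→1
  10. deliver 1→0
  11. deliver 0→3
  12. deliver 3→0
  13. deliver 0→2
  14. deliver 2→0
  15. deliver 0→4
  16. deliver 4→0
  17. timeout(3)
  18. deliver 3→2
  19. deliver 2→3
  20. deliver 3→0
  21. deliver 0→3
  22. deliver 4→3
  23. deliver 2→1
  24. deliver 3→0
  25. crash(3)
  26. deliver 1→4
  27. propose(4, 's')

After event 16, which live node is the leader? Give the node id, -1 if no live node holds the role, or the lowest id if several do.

1. timeout(0):  <0:cand t1 ->
2. deliver 0→2:  <2:foll t1 ->
3. deliver 2→0:  nop
4. deliver 0→4:  <4:foll t1 ->
5. deliver 4→0:  <0:lead t1 ->
6. deliver 0→3:  <3:foll t1 ->
7. deliver 3→0:  nop
8. propose(0,'s'):  <0:lead t1 s>
9. deliver 0→1:  <1:foll t1 ->
10. deliver 1→0:  nop
11. deliver 0→3:  <3:foll t1 s>
12. deliver 3→0:  nop
13. deliver 0→2:  <2:foll t1 s>
14. deliver 2→0:  nop
15. deliver 0→4:  <4:foll t1 s>
16. deliver 4→0:  nop

0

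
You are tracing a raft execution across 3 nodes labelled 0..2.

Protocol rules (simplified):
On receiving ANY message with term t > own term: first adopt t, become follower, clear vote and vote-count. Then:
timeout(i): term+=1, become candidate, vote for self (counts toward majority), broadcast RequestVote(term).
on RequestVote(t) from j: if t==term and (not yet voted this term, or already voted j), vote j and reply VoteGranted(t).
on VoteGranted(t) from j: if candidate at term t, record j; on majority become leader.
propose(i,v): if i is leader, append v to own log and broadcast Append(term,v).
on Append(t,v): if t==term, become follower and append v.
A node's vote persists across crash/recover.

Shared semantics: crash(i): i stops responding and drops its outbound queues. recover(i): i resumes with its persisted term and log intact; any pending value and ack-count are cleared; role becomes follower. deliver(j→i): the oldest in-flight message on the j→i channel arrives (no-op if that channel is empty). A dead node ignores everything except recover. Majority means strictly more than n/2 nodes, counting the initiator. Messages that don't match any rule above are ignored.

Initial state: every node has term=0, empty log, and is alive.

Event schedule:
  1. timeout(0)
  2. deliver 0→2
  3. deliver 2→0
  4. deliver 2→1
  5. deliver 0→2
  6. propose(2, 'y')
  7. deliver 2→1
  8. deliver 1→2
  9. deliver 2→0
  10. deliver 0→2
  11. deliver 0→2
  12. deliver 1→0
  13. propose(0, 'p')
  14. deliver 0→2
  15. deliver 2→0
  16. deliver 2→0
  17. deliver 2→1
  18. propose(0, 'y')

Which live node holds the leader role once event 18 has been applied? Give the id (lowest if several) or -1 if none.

0

step 1 timeout(0): 0={cand,t=1,log=-}
step 2 deliver 0→2: 2={foll,t=1,log=-}
step 3 deliver 2→0: 0={lead,t=1,log=-}
step 4 deliver 2→1: —
step 5 deliver 0→2: —
step 6 propose(2,'y'): —
step 7 deliver 2→1: —
step 8 deliver 1→2: —
step 9 deliver 2→0: —
step 10 deliver 0→2: —
step 11 deliver 0→2: —
step 12 deliver 1→0: —
step 13 propose(0,'p'): 0={lead,t=1,log=p}
step 14 deliver 0→2: 2={foll,t=1,log=p}
step 15 deliver 2→0: —
step 16 deliver 2→0: —
step 17 deliver 2→1: —
step 18 propose(0,'y'): 0={lead,t=1,log=p,y}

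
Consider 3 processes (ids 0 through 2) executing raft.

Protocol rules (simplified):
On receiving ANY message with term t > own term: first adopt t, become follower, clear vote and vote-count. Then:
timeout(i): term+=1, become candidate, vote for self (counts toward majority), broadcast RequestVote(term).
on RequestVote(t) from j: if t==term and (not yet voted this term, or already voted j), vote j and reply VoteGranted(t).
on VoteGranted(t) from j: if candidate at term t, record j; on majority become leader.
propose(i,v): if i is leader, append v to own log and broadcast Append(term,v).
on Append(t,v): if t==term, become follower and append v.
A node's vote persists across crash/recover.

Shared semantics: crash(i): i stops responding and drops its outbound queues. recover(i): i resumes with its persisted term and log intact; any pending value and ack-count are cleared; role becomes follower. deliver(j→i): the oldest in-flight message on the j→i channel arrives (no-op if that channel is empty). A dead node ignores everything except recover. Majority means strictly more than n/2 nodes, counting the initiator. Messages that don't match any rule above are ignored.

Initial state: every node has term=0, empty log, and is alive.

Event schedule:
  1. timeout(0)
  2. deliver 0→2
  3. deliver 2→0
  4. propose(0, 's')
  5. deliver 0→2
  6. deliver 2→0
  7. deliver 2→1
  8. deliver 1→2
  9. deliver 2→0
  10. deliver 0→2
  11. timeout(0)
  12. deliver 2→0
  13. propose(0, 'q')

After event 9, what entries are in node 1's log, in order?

empty

1. timeout(0):  <0:cand t1 ->
2. deliver 0→2:  <2:foll t1 ->
3. deliver 2→0:  <0:lead t1 ->
4. propose(0,'s'):  <0:lead t1 s>
5. deliver 0→2:  <2:foll t1 s>
6. deliver 2→0:  nop
7. deliver 2→1:  nop
8. deliver 1→2:  nop
9. deliver 2→0:  nop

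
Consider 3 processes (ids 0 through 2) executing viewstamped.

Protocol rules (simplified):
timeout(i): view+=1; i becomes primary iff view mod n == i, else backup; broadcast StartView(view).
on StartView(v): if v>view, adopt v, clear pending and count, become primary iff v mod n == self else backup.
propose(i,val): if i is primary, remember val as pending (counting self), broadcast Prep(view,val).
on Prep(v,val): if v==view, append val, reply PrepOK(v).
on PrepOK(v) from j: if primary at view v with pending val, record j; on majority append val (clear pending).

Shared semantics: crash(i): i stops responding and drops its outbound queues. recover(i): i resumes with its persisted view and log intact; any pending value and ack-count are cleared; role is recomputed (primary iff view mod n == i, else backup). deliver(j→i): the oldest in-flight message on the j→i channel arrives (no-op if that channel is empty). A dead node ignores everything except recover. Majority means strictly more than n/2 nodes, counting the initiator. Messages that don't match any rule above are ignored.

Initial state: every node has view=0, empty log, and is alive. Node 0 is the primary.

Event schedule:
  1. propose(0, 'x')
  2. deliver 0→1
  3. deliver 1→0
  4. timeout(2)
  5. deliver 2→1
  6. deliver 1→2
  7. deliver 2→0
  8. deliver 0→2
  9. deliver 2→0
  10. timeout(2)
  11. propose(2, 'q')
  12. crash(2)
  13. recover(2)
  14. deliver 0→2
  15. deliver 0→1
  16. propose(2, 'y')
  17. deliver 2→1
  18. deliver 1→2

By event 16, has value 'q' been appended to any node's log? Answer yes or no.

1. propose(0,'x'):  nop
2. deliver 0→1:  <1:back v0 x>
3. deliver 1→0:  <0:prim v0 x>
4. timeout(2):  <2:back v1 ->
5. deliver 2→1:  <1:prim v1 x>
6. deliver 1→2:  nop
7. deliver 2→0:  <0:back v1 x>
8. deliver 0→2:  nop
9. deliver 2→0:  nop
10. timeout(2):  <2:prim v2 ->
11. propose(2,'q'):  nop
12. crash(2):  <2:✗prim v2 ->
13. recover(2):  <2:prim v2 ->
14. deliver 0→2:  nop
15. deliver 0→1:  nop
16. propose(2,'y'):  nop

no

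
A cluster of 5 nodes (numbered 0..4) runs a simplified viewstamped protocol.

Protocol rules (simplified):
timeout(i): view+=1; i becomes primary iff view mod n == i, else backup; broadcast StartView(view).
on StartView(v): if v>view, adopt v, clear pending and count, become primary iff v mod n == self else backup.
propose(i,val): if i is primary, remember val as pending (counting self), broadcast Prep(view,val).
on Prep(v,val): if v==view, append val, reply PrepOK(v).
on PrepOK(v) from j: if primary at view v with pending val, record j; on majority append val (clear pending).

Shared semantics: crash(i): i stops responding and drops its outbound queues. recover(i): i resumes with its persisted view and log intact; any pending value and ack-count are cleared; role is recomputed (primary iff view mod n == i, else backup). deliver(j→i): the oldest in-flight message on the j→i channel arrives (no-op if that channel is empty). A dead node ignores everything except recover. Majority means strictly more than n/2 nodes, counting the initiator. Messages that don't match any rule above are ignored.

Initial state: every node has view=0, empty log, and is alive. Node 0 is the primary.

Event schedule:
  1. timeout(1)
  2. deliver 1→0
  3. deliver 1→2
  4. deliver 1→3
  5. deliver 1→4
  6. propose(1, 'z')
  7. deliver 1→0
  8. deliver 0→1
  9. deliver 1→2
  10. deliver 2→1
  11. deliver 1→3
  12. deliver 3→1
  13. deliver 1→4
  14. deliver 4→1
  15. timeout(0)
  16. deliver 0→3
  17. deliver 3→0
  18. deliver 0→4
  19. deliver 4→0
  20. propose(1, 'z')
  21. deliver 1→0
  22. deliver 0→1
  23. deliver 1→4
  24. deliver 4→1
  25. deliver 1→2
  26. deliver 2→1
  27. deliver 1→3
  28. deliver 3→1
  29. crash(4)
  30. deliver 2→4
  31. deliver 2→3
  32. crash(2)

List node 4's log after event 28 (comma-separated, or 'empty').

z

e1 timeout(1): 1[prim,v=1,-]
e2 deliver 1→0: 0[back,v=1,-]
e3 deliver 1→2: 2[back,v=1,-]
e4 deliver 1→3: 3[back,v=1,-]
e5 deliver 1→4: 4[back,v=1,-]
e6 propose(1,'z'): ·
e7 deliver 1→0: 0[back,v=1,z]
e8 deliver 0→1: ·
e9 deliver 1→2: 2[back,v=1,z]
e10 deliver 2→1: 1[prim,v=1,z]
e11 deliver 1→3: 3[back,v=1,z]
e12 deliver 3→1: ·
e13 deliver 1→4: 4[back,v=1,z]
e14 deliver 4→1: ·
e15 timeout(0): 0[back,v=2,z]
e16 deliver 0→3: 3[back,v=2,z]
e17 deliver 3→0: ·
e18 deliver 0→4: 4[back,v=2,z]
e19 deliver 4→0: ·
e20 propose(1,'z'): ·
e21 deliver 1→0: ·
e22 deliver 0→1: 1[back,v=2,z]
e23 deliver 1→4: ·
e24 deliver 4→1: ·
e25 deliver 1→2: 2[back,v=1,z,z]
e26 deliver 2→1: ·
e27 deliver 1→3: ·
e28 deliver 3→1: ·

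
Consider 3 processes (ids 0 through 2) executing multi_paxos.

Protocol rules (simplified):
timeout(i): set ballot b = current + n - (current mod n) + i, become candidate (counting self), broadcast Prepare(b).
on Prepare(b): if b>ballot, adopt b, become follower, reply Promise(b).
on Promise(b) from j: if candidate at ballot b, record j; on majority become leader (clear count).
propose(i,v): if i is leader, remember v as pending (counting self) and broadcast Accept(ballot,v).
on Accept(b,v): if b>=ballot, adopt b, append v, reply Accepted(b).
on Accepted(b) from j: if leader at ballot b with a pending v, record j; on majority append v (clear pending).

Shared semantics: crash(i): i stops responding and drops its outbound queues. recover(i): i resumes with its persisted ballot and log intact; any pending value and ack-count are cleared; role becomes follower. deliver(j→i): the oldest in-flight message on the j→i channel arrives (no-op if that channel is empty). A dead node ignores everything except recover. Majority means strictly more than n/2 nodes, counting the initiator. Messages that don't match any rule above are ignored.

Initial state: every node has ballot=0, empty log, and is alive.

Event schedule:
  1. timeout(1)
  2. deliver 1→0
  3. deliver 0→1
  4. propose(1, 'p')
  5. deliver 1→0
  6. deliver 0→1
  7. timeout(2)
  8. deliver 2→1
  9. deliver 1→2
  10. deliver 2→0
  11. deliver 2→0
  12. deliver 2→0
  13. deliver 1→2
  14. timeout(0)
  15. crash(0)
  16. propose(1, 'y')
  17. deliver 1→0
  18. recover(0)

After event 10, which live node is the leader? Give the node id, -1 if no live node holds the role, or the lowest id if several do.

-1

after 1 — timeout(1): n1:cand/b4/[-]
after 2 — deliver 1→0: n0:foll/b4/[-]
after 3 — deliver 0→1: n1:lead/b4/[-]
after 4 — propose(1,'p'): ·
after 5 — deliver 1→0: n0:foll/b4/[p]
after 6 — deliver 0→1: n1:lead/b4/[p]
after 7 — timeout(2): n2:cand/b5/[-]
after 8 — deliver 2→1: n1:foll/b5/[p]
after 9 — deliver 1→2: ·
after 10 — deliver 2→0: n0:foll/b5/[p]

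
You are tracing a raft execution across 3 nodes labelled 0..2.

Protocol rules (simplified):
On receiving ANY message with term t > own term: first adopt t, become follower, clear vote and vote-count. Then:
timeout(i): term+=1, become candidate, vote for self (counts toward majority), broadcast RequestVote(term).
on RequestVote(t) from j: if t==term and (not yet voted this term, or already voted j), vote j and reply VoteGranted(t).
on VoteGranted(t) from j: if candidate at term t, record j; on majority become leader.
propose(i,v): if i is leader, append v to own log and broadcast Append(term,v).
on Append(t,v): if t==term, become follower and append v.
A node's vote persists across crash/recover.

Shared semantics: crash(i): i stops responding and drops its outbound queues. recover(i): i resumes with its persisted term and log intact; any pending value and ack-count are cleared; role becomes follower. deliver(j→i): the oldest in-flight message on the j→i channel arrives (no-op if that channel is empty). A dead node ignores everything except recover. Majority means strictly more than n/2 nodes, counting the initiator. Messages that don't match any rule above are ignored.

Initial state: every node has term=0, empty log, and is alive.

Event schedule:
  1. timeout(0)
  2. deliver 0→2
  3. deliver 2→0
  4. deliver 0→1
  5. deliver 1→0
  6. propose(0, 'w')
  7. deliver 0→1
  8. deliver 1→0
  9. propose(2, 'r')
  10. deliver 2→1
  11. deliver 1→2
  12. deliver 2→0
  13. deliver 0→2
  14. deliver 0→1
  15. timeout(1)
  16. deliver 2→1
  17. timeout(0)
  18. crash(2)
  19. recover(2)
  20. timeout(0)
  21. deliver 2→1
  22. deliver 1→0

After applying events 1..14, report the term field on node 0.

1

step 1 timeout(0): 0={cand,t=1,log=-}
step 2 deliver 0→2: 2={foll,t=1,log=-}
step 3 deliver 2→0: 0={lead,t=1,log=-}
step 4 deliver 0→1: 1={foll,t=1,log=-}
step 5 deliver 1→0: —
step 6 propose(0,'w'): 0={lead,t=1,log=w}
step 7 deliver 0→1: 1={foll,t=1,log=w}
step 8 deliver 1→0: —
step 9 propose(2,'r'): —
step 10 deliver 2→1: —
step 11 deliver 1→2: —
step 12 deliver 2→0: —
step 13 deliver 0→2: 2={foll,t=1,log=w}
step 14 deliver 0→1: —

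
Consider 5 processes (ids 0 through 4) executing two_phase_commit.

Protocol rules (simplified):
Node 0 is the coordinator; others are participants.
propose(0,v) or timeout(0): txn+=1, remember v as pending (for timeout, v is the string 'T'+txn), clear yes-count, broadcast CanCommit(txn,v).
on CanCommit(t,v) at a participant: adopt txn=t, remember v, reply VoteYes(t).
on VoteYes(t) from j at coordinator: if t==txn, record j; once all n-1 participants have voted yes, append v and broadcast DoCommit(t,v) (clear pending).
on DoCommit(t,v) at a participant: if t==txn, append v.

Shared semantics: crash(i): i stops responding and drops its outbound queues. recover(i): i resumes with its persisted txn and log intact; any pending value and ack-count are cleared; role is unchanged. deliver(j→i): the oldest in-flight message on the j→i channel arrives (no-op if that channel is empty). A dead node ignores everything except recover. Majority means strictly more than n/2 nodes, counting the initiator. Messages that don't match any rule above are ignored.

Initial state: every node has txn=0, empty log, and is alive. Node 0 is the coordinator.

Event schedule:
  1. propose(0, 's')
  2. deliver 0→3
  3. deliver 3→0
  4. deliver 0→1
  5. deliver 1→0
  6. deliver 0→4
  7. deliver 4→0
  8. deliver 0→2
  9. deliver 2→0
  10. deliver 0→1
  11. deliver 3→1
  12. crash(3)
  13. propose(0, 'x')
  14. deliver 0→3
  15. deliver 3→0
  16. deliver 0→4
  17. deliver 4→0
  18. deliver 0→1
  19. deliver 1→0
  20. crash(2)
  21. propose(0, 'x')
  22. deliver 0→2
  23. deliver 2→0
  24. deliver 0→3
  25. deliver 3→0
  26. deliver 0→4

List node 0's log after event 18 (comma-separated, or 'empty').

after 1 — propose(0,'s'): n0:coor/t1/[-]
after 2 — deliver 0→3: n3:part/t1/[-]
after 3 — deliver 3→0: ·
after 4 — deliver 0→1: n1:part/t1/[-]
after 5 — deliver 1→0: ·
after 6 — deliver 0→4: n4:part/t1/[-]
after 7 — deliver 4→0: ·
after 8 — deliver 0→2: n2:part/t1/[-]
after 9 — deliver 2→0: n0:coor/t1/[s]
after 10 — deliver 0→1: n1:part/t1/[s]
after 11 — deliver 3→1: ·
after 12 — crash(3): n3:✗part/t1/[-]
after 13 — propose(0,'x'): n0:coor/t2/[s]
after 14 — deliver 0→3: ·
after 15 — deliver 3→0: ·
after 16 — deliver 0→4: n4:part/t1/[s]
after 17 — deliver 4→0: ·
after 18 — deliver 0→1: n1:part/t2/[s]

s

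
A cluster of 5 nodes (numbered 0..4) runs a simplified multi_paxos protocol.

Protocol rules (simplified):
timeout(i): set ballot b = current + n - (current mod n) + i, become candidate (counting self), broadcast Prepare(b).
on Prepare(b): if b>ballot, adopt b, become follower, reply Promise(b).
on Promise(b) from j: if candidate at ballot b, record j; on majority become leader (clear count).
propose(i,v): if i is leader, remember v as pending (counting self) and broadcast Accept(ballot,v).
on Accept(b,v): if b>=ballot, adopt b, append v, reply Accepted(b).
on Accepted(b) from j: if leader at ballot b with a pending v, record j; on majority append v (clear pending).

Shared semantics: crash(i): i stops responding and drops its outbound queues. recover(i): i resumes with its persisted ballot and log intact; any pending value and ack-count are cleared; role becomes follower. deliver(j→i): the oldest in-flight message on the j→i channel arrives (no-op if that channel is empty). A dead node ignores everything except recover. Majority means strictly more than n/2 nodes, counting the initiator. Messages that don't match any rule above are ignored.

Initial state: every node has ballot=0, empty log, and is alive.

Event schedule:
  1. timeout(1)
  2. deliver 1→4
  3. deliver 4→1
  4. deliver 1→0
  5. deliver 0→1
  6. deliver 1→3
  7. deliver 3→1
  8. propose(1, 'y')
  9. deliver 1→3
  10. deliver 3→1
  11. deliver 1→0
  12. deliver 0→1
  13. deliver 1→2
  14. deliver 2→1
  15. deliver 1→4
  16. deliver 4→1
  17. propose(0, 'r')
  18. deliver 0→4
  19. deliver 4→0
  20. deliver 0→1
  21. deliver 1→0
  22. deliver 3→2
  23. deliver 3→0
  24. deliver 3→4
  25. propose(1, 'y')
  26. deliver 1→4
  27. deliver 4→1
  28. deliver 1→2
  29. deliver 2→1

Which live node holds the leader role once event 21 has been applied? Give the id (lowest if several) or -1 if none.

e1 timeout(1): 1[cand,b=6,-]
e2 deliver 1→4: 4[foll,b=6,-]
e3 deliver 4→1: ·
e4 deliver 1→0: 0[foll,b=6,-]
e5 deliver 0→1: 1[lead,b=6,-]
e6 deliver 1→3: 3[foll,b=6,-]
e7 deliver 3→1: ·
e8 propose(1,'y'): ·
e9 deliver 1→3: 3[foll,b=6,y]
e10 deliver 3→1: ·
e11 deliver 1→0: 0[foll,b=6,y]
e12 deliver 0→1: 1[lead,b=6,y]
e13 deliver 1→2: 2[foll,b=6,-]
e14 deliver 2→1: ·
e15 deliver 1→4: 4[foll,b=6,y]
e16 deliver 4→1: ·
e17 propose(0,'r'): ·
e18 deliver 0→4: ·
e19 deliver 4→0: ·
e20 deliver 0→1: ·
e21 deliver 1→0: ·

1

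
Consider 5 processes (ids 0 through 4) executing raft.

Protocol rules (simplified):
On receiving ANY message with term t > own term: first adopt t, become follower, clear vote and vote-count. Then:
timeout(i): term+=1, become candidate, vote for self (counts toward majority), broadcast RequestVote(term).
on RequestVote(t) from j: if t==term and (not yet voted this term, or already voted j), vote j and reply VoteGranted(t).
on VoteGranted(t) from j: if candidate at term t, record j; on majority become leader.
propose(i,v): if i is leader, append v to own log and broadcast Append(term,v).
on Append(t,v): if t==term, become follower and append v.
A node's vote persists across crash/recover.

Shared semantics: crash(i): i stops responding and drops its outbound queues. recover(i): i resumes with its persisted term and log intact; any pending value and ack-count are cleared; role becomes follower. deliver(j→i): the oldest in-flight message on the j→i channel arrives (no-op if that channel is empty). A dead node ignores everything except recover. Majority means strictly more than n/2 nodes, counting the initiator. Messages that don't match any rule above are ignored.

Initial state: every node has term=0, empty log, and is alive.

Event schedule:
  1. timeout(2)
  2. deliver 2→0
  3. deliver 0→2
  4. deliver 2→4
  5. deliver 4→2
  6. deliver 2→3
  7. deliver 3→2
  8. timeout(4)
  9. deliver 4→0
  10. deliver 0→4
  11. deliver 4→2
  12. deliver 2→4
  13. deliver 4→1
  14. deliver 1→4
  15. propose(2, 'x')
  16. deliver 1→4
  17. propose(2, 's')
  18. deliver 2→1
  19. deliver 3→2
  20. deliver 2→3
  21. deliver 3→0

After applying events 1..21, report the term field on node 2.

2

step 1 timeout(2): 2={cand,t=1,log=-}
step 2 deliver 2→0: 0={foll,t=1,log=-}
step 3 deliver 0→2: —
step 4 deliver 2→4: 4={foll,t=1,log=-}
step 5 deliver 4→2: 2={lead,t=1,log=-}
step 6 deliver 2→3: 3={foll,t=1,log=-}
step 7 deliver 3→2: —
step 8 timeout(4): 4={cand,t=2,log=-}
step 9 deliver 4→0: 0={foll,t=2,log=-}
step 10 deliver 0→4: —
step 11 deliver 4→2: 2={foll,t=2,log=-}
step 12 deliver 2→4: 4={lead,t=2,log=-}
step 13 deliver 4→1: 1={foll,t=2,log=-}
step 14 deliver 1→4: —
step 15 propose(2,'x'): —
step 16 deliver 1→4: —
step 17 propose(2,'s'): —
step 18 deliver 2→1: —
step 19 deliver 3→2: —
step 20 deliver 2→3: —
step 21 deliver 3→0: —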